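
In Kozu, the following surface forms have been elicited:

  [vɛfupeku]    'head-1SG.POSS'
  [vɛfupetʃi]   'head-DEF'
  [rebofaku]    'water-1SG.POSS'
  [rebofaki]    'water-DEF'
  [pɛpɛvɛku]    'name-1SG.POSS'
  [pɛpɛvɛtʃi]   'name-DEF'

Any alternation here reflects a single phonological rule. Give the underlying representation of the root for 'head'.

The root 'head' surfaces as [vɛfupeku] and [vɛfupetʃi], with a stem-final [k] ~ [tʃ] alternation.
Compare 'water', with invariant [k] in [rebofaku] and [rebofaki]: an analysis with underlying /k/ and a rule producing [tʃ] before the DEF suffix would wrongly predict alternation here too.
Therefore /tʃ/ is basic and [k] is derived by depalatalization (palato-alveolar /tʃ/ becomes [k] when no front vowel follows).

/vɛfupetʃ/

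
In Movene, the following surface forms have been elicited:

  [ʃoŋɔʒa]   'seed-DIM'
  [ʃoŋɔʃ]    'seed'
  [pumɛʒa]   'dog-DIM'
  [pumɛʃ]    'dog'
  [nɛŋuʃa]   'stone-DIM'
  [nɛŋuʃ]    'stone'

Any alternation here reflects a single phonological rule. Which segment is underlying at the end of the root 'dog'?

The stem for 'dog' ends in [ʒ] in [pumɛʒa] but [ʃ] in [pumɛʃ].
Compare 'stone', with invariant [ʃ] in [nɛŋuʃa] and [nɛŋuʃ]: an analysis with underlying /ʃ/ and a rule producing [ʒ] before the DIM suffix would wrongly predict alternation here too.
So /ʒ/ is underlying, and a rule of word-final obstruent devoicing — voiced obstruents become voiceless word-finally — gives [ʃ].

/ʒ/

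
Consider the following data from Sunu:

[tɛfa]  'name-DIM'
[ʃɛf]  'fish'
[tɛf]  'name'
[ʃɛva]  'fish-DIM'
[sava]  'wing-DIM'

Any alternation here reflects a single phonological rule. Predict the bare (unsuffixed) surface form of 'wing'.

[saf]

The root 'fish' surfaces as [ʃɛf] and [ʃɛva], with a stem-final [f] ~ [v] alternation.
The stem 'name' ([tɛf], [tɛfa]) shows [f] unchanged in both environments, so [f] cannot be basic with [v] derived before the DIM suffix.
The underlying segment must be /v/; voiced obstruents become voiceless word-finally, yielding [f] there.
From [sava] the stem 'wing' is /sav/; word-finally this yields [saf].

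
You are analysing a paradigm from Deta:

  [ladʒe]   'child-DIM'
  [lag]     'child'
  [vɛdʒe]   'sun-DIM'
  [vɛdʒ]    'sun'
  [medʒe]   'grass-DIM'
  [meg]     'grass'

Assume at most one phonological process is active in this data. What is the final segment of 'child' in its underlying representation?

/g/

The stem for 'child' ends in [dʒ] in [ladʒe] but [g] in [lag].
But 'sun' keeps [dʒ] in both environments ([vɛdʒe], [vɛdʒ]), so there is no rule changing /dʒ/ to [g] in isolation.
The alternation reflects palatalization before a front vowel: /g/ becomes palato-alveolar [dʒ] before a front vowel. /g/ is underlying.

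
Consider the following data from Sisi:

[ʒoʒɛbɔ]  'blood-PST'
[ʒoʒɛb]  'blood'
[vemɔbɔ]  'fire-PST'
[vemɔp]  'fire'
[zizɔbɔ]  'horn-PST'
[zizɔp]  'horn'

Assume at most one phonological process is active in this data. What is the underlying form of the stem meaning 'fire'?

/vemɔp/

The root 'fire' surfaces as [vemɔbɔ] and [vemɔp], with a stem-final [b] ~ [p] alternation.
If /b/ were underlying and a rule turned it into [p] in isolation, 'blood' would also alternate; but it has [b] in both [ʒoʒɛbɔ] and [ʒoʒɛb].
Therefore /p/ is basic and [b] is derived by intervocalic voicing (voiceless stops become voiced between vowels).
The underlying form of 'fire' is therefore /vemɔp/.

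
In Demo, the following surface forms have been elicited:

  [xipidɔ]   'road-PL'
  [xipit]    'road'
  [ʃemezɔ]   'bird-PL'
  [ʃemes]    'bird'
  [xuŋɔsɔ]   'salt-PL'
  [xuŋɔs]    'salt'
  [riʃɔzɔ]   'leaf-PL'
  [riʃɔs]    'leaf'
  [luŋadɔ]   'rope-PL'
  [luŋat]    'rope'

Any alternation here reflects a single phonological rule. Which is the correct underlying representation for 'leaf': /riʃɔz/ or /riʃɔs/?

The stem for 'leaf' ends in [z] in [riʃɔzɔ] but [s] in [riʃɔs].
But 'salt' keeps [s] in both environments ([xuŋɔsɔ], [xuŋɔs]), so there is no rule changing /s/ to [z] before the PL suffix.
Therefore /z/ is basic and [s] is derived by word-final obstruent devoicing (voiced obstruents become voiceless word-finally).

/riʃɔz/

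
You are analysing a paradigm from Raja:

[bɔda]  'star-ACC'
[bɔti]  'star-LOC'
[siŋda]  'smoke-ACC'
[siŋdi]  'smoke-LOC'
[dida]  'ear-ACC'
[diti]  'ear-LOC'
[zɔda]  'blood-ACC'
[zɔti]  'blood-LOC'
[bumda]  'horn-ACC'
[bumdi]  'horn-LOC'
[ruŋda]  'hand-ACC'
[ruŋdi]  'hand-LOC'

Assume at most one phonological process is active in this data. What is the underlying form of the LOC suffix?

/-ti/

The LOC morpheme has two allomorphs, [-di] and [-ti].
The ACC suffix, which begins with [d], is invariant after every stem; so [d] is not altered by any rule here.
The LOC suffix is therefore /-ti/ underlyingly, with post-nasal voicing: voiceless stops become voiced after a nasal.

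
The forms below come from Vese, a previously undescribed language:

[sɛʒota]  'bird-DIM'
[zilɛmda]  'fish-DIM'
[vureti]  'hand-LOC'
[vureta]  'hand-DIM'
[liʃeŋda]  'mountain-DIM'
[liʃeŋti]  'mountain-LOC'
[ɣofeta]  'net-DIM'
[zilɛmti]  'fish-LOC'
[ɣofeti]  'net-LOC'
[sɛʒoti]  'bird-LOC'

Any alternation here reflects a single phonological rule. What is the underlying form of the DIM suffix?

The DIM suffix surfaces as [-da] and [-ta], depending on the final segment of the stem.
By contrast the LOC suffix keeps its initial [t] throughout — that segment must be underlying.
The DIM suffix is therefore /-da/ underlyingly, with post-vocalic devoicing: voiced stops become voiceless after a vowel.

/-da/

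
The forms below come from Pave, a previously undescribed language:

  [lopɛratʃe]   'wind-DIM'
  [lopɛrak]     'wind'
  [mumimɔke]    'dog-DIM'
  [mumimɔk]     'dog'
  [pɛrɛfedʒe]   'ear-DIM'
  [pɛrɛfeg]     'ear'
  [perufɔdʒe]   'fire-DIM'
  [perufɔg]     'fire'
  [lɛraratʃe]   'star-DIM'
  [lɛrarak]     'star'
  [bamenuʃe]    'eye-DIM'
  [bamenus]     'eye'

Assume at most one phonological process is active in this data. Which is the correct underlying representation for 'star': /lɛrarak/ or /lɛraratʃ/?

/lɛraratʃ/

'star' shows [tʃ] ~ [k] at the end of the stem ([lɛraratʃe] vs [lɛrarak]).
The stem 'dog' ([mumimɔke], [mumimɔk]) shows [k] unchanged in both environments, so [k] cannot be basic with [tʃ] derived before the DIM suffix.
So /tʃ/ is underlying, and a rule of depalatalization — palato-alveolar /tʃ/, /dʒ/ and /ʃ/ become [k], [g] and [s] when no front vowel follows — gives [k].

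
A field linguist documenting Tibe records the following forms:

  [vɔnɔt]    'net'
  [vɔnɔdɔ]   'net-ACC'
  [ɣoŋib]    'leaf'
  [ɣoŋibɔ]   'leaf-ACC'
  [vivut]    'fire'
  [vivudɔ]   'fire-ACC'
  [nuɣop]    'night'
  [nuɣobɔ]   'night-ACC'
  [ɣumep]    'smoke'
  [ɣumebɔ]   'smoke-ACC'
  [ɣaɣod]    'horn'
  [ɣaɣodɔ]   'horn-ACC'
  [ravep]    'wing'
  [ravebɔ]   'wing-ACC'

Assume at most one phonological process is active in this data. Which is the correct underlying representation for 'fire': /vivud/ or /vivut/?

/vivut/

In [vivut] and [vivudɔ] the final segment of 'fire' alternates: [t] ~ [d].
Compare 'horn', with invariant [d] in [ɣaɣod] and [ɣaɣodɔ]: an analysis with underlying /d/ and a rule producing [t] in isolation would wrongly predict alternation here too.
The alternation reflects intervocalic voicing: voiceless stops become voiced between vowels. /t/ is underlying.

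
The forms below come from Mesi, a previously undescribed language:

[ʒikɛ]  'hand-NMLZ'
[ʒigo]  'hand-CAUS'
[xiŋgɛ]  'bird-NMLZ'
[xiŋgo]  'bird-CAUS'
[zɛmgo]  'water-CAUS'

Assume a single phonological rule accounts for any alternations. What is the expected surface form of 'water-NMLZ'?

The NMLZ suffix surfaces as [-gɛ] and [-kɛ], depending on the final segment of the stem.
By contrast the CAUS suffix keeps its initial [g] throughout — that segment must be underlying.
So the underlying form is /-kɛ/, and voiceless stops become voiced after a nasal.
After 'water', which ends in a nasal, the suffix surfaces as [-gɛ], giving [zɛmgɛ].

[zɛmgɛ]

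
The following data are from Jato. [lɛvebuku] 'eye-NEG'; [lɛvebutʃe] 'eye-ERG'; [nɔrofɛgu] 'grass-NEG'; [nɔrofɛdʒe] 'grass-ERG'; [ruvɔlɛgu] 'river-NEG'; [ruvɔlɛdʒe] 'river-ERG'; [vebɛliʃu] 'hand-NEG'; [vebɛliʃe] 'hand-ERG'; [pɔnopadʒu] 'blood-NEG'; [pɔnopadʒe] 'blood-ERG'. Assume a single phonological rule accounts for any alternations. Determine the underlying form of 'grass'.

In [nɔrofɛgu] and [nɔrofɛdʒe] the final segment of 'grass' alternates: [g] ~ [dʒ].
Compare 'blood', with invariant [dʒ] in [pɔnopadʒu] and [pɔnopadʒe]: an analysis with underlying /dʒ/ and a rule producing [g] before the NEG suffix would wrongly predict alternation here too.
The underlying segment must be /g/; /k/ and /g/ become palato-alveolar [tʃ] and [dʒ] before a front vowel, yielding [dʒ] there.
Hence 'grass' is /nɔrofɛg/ underlyingly.

/nɔrofɛg/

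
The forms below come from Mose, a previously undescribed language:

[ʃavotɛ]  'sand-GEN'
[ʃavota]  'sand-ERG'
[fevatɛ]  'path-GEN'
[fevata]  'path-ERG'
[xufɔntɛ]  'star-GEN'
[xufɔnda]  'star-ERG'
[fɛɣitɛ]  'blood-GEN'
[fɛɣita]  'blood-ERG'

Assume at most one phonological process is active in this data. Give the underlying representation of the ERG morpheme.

The ERG suffix surfaces as [-da] and [-ta], depending on the final segment of the stem.
The GEN suffix, which begins with [t], is invariant after every stem; so [t] is not altered by any rule here.
So the underlying form is /-da/, and voiced stops become voiceless after a vowel.

/-da/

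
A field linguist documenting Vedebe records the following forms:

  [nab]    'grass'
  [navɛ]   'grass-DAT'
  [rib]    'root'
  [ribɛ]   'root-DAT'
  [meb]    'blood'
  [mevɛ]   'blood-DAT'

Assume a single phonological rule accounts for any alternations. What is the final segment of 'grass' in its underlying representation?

/v/

The stem for 'grass' ends in [b] in [nab] but [v] in [navɛ].
Compare 'root', with invariant [b] in [rib] and [ribɛ]: an analysis with underlying /b/ and a rule producing [v] before the DAT suffix would wrongly predict alternation here too.
So /v/ is underlying, and a rule of word-final hardening — voiced fricatives become stops word-finally — gives [b].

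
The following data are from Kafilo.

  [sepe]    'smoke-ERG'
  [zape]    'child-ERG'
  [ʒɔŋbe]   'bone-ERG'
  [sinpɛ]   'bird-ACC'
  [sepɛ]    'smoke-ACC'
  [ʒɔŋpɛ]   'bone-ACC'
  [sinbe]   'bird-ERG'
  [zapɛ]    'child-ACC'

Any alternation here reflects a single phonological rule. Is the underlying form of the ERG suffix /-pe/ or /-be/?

The ERG suffix surfaces as [-be] and [-pe], depending on the final segment of the stem.
The ACC suffix, which begins with [p], is invariant after every stem; so [p] is not altered by any rule here.
So the underlying form is /-be/, and voiced stops become voiceless after a vowel.

/-be/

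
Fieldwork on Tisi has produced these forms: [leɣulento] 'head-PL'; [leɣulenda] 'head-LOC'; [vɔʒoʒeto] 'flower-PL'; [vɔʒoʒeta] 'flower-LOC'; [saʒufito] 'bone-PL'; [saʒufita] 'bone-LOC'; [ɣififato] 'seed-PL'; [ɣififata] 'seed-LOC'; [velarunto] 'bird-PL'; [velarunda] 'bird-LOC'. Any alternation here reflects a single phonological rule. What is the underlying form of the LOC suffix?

The LOC suffix surfaces as [-da] and [-ta], depending on the final segment of the stem.
By contrast the PL suffix keeps its initial [t] throughout — that segment must be underlying.
The LOC suffix is therefore /-da/ underlyingly, with post-vocalic devoicing: voiced stops become voiceless after a vowel.

/-da/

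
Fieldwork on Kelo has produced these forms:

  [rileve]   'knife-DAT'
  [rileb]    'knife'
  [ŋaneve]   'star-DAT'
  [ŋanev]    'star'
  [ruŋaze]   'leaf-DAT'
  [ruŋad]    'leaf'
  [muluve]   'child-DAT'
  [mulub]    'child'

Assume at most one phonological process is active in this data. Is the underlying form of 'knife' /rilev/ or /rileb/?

The root 'knife' surfaces as [rileve] and [rileb], with a stem-final [v] ~ [b] alternation.
But 'star' keeps [v] in both environments ([ŋaneve], [ŋanev]), so there is no rule changing /v/ to [b] in isolation.
So /b/ is underlying, and a rule of intervocalic spirantization — voiced stops become fricatives between vowels — gives [v].

/rileb/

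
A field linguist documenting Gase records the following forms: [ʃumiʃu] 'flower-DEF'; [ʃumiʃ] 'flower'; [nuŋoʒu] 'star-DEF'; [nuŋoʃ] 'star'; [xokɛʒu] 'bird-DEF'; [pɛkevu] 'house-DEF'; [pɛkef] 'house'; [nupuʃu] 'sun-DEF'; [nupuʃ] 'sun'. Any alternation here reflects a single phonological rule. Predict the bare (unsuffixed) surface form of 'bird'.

The root 'star' surfaces as [nuŋoʒu] and [nuŋoʃ], with a stem-final [ʒ] ~ [ʃ] alternation.
If /ʃ/ were underlying and a rule turned it into [ʒ] before the DEF suffix, 'sun' would also alternate; but it has [ʃ] in both [nupuʃu] and [nupuʃ].
The underlying segment must be /ʒ/; voiced obstruents become voiceless word-finally, yielding [ʃ] there.
From [xokɛʒu] the stem 'bird' is /xokɛʒ/; word-finally this yields [xokɛʃ].

[xokɛʃ]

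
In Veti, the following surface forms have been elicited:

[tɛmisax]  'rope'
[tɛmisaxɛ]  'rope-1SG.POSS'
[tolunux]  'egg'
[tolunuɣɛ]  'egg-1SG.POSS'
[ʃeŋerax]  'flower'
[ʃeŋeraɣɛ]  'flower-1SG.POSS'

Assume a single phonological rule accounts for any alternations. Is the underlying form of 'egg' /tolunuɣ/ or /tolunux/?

In [tolunux] and [tolunuɣɛ] the final segment of 'egg' alternates: [x] ~ [ɣ].
Compare 'rope', with invariant [x] in [tɛmisax] and [tɛmisaxɛ]: an analysis with underlying /x/ and a rule producing [ɣ] before the 1SG.POSS suffix would wrongly predict alternation here too.
The underlying segment must be /ɣ/; voiced obstruents become voiceless word-finally, yielding [x] there.

/tolunuɣ/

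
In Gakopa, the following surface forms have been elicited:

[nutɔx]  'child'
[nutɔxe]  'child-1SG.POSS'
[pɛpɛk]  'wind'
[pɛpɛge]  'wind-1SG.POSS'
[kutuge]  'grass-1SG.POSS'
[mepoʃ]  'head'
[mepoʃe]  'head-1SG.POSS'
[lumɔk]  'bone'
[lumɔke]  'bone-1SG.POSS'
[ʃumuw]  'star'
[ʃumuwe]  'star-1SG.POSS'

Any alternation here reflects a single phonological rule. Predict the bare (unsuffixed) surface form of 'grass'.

The stem for 'wind' ends in [k] in [pɛpɛk] but [g] in [pɛpɛge].
If /k/ were underlying and a rule turned it into [g] before the 1SG.POSS suffix, 'bone' would also alternate; but it has [k] in both [lumɔk] and [lumɔke].
So /g/ is underlying, and a rule of word-final obstruent devoicing — voiced obstruents become voiceless word-finally — gives [k].
The one attested form of 'grass', [kutuge], shows underlying /kutug/. Applying the same rule word-finally gives [kutuk].

[kutuk]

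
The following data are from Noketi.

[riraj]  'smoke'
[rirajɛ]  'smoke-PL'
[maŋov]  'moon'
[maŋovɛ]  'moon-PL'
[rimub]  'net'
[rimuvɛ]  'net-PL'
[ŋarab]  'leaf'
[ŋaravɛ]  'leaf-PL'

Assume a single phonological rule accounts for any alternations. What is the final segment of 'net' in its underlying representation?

/b/

The stem for 'net' ends in [b] in [rimub] but [v] in [rimuvɛ].
But 'moon' keeps [v] in both environments ([maŋov], [maŋovɛ]), so there is no rule changing /v/ to [b] in isolation.
The underlying segment must be /b/; voiced stops become fricatives between vowels, yielding [v] there.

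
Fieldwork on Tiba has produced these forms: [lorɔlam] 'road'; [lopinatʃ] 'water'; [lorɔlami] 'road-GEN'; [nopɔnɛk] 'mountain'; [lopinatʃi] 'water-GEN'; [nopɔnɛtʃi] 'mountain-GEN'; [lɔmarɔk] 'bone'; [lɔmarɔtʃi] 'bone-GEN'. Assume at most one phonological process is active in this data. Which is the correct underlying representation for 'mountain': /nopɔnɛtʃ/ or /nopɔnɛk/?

In [nopɔnɛk] and [nopɔnɛtʃi] the final segment of 'mountain' alternates: [k] ~ [tʃ].
If /tʃ/ were underlying and a rule turned it into [k] in isolation, 'water' would also alternate; but it has [tʃ] in both [lopinatʃ] and [lopinatʃi].
Therefore /k/ is basic and [tʃ] is derived by palatalization before a front vowel (/k/ becomes palato-alveolar [tʃ] before a front vowel).

/nopɔnɛk/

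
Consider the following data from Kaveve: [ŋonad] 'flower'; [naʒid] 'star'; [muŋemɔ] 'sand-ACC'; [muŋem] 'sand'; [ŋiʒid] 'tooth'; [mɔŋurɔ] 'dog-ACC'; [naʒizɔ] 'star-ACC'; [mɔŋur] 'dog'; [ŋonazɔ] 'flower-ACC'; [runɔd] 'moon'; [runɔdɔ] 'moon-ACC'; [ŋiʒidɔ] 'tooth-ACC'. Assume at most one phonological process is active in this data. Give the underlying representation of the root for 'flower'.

/ŋonaz/

'flower' shows [z] ~ [d] at the end of the stem ([ŋonazɔ] vs [ŋonad]).
The stem 'tooth' ([ŋiʒidɔ], [ŋiʒid]) shows [d] unchanged in both environments, so [d] cannot be basic with [z] derived before the ACC suffix.
So /z/ is underlying, and a rule of word-final hardening — voiced fricatives become stops word-finally — gives [d].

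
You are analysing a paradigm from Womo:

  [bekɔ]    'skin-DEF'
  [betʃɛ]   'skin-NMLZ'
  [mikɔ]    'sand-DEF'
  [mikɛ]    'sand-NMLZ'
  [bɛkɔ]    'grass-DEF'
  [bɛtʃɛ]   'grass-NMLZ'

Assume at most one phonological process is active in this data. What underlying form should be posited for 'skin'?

'skin' shows [k] ~ [tʃ] at the end of the stem ([bekɔ] vs [betʃɛ]).
Compare 'sand', with invariant [k] in [mikɔ] and [mikɛ]: an analysis with underlying /k/ and a rule producing [tʃ] before the NMLZ suffix would wrongly predict alternation here too.
The underlying segment must be /tʃ/; palato-alveolar /tʃ/ becomes [k] when no front vowel follows, yielding [k] there.

/betʃ/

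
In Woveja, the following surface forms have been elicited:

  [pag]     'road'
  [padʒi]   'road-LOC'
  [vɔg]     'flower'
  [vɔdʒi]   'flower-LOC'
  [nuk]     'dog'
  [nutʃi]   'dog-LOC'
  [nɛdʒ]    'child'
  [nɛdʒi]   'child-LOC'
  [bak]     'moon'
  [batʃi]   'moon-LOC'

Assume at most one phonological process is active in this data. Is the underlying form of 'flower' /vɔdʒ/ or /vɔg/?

'flower' shows [g] ~ [dʒ] at the end of the stem ([vɔg] vs [vɔdʒi]).
Compare 'child', with invariant [dʒ] in [nɛdʒ] and [nɛdʒi]: an analysis with underlying /dʒ/ and a rule producing [g] in isolation would wrongly predict alternation here too.
So /g/ is underlying, and a rule of palatalization before a front vowel — /k/ and /g/ become palato-alveolar [tʃ] and [dʒ] before a front vowel — gives [dʒ].

/vɔg/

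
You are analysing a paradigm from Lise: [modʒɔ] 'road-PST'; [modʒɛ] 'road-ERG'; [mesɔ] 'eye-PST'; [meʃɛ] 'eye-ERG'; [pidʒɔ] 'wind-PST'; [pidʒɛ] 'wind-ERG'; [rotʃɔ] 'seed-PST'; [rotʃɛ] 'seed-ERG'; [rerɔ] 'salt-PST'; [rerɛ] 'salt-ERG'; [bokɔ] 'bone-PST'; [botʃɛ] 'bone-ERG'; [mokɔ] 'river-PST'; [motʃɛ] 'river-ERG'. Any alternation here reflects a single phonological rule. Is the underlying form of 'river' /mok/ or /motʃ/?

/mok/

The root 'river' surfaces as [mokɔ] and [motʃɛ], with a stem-final [k] ~ [tʃ] alternation.
If /tʃ/ were underlying and a rule turned it into [k] before the PST suffix, 'seed' would also alternate; but it has [tʃ] in both [rotʃɔ] and [rotʃɛ].
Therefore /k/ is basic and [tʃ] is derived by palatalization before a front vowel (/k/ and /s/ become palato-alveolar [tʃ] and [ʃ] before a front vowel).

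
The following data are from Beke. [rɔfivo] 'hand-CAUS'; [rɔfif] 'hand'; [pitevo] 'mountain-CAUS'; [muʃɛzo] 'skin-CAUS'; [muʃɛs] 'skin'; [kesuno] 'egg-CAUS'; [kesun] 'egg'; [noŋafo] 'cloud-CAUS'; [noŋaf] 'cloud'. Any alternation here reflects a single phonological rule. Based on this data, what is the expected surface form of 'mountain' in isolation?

[pitef]

The root 'hand' surfaces as [rɔfivo] and [rɔfif], with a stem-final [v] ~ [f] alternation.
If /f/ were underlying and a rule turned it into [v] before the CAUS suffix, 'cloud' would also alternate; but it has [f] in both [noŋafo] and [noŋaf].
So /v/ is underlying, and a rule of word-final obstruent devoicing — voiced obstruents become voiceless word-finally — gives [f].
The one attested form of 'mountain', [pitevo], shows underlying /pitev/. Applying the same rule word-finally gives [pitef].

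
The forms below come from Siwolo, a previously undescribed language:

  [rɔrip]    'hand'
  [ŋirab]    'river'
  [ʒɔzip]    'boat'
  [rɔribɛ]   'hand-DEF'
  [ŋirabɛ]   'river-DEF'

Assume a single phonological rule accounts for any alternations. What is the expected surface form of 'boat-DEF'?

[ʒɔzibɛ]

'hand' shows [p] ~ [b] at the end of the stem ([rɔrip] vs [rɔribɛ]).
The stem 'river' ([ŋirab], [ŋirabɛ]) shows [b] unchanged in both environments, so [b] cannot be basic with [p] derived in isolation.
The alternation reflects intervocalic voicing: voiceless stops become voiced between vowels. /p/ is underlying.
From [ʒɔzip] the stem 'boat' is /ʒɔzip/; between vowels this yields [ʒɔzibɛ].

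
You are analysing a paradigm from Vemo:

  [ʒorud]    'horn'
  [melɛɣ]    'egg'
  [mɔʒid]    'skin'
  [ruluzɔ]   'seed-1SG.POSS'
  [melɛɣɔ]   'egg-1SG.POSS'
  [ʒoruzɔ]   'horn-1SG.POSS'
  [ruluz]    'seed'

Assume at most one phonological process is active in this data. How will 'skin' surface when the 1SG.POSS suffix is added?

The root 'horn' surfaces as [ʒorud] and [ʒoruzɔ], with a stem-final [d] ~ [z] alternation.
The stem 'seed' ([ruluz], [ruluzɔ]) shows [z] unchanged in both environments, so [z] cannot be basic with [d] derived in isolation.
Therefore /d/ is basic and [z] is derived by intervocalic spirantization (voiced stops become fricatives between vowels).
The one attested form of 'skin', [mɔʒid], shows underlying /mɔʒid/. Applying the same rule between vowels gives [mɔʒizɔ].

[mɔʒizɔ]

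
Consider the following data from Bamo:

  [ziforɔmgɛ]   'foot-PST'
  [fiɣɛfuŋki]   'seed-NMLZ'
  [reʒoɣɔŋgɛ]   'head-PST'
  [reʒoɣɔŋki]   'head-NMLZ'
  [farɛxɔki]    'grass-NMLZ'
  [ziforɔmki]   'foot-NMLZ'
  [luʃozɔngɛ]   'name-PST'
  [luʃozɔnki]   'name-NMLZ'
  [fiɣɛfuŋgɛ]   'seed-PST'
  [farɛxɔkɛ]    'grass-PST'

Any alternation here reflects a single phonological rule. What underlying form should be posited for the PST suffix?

The PST suffix surfaces as [-gɛ] and [-kɛ], depending on the final segment of the stem.
The NMLZ suffix, which begins with [k], is invariant after every stem; so [k] is not altered by any rule here.
So the underlying form is /-gɛ/, and voiced stops become voiceless after a vowel.

/-gɛ/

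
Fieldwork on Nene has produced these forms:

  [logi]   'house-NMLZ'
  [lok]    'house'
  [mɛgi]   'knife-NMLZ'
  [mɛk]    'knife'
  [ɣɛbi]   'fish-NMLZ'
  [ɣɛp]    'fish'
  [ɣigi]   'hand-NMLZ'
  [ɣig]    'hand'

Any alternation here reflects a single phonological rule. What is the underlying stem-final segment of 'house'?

/k/

The root 'house' surfaces as [logi] and [lok], with a stem-final [g] ~ [k] alternation.
If /g/ were underlying and a rule turned it into [k] in isolation, 'hand' would also alternate; but it has [g] in both [ɣigi] and [ɣig].
The alternation reflects intervocalic voicing: voiceless stops become voiced between vowels. /k/ is underlying.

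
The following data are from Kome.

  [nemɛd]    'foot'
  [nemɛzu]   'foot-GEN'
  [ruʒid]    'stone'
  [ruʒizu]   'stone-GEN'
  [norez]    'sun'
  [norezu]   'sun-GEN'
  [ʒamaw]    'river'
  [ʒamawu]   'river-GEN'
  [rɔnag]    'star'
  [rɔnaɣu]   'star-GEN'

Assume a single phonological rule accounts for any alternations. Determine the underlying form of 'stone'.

/ruʒid/

The root 'stone' surfaces as [ruʒid] and [ruʒizu], with a stem-final [d] ~ [z] alternation.
If /z/ were underlying and a rule turned it into [d] in isolation, 'sun' would also alternate; but it has [z] in both [norez] and [norezu].
So /d/ is underlying, and a rule of intervocalic spirantization — voiced stops become fricatives between vowels — gives [z].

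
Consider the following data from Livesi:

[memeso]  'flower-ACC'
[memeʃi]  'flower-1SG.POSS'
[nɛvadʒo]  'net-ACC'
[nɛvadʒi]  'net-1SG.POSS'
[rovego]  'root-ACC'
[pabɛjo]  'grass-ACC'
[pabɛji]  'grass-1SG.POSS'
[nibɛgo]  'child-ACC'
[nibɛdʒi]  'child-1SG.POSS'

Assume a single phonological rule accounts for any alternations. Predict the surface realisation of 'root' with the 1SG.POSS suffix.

[rovedʒi]

In [nibɛgo] and [nibɛdʒi] the final segment of 'child' alternates: [g] ~ [dʒ].
Compare 'net', with invariant [dʒ] in [nɛvadʒo] and [nɛvadʒi]: an analysis with underlying /dʒ/ and a rule producing [g] before the ACC suffix would wrongly predict alternation here too.
The alternation reflects palatalization before a front vowel: /g/ and /s/ become palato-alveolar [dʒ] and [ʃ] before a front vowel. /g/ is underlying.
The one attested form of 'root', [rovego], shows underlying /roveg/. Applying the same rule before a front vowel gives [rovedʒi].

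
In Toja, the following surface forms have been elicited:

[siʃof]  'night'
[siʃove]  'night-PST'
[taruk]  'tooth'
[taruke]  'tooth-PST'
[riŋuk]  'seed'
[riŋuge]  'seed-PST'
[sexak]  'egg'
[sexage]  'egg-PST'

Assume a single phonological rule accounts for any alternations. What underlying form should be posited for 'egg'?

/sexag/

The stem for 'egg' ends in [k] in [sexak] but [g] in [sexage].
If /k/ were underlying and a rule turned it into [g] before the PST suffix, 'tooth' would also alternate; but it has [k] in both [taruk] and [taruke].
The alternation reflects word-final obstruent devoicing: voiced obstruents become voiceless word-finally. /g/ is underlying.
Hence 'egg' is /sexag/ underlyingly.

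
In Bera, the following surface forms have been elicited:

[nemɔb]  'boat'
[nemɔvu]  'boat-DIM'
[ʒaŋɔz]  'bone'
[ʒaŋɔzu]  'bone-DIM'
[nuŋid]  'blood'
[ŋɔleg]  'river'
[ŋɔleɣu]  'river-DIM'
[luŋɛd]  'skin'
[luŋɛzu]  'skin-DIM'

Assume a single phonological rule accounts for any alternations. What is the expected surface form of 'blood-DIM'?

In [luŋɛd] and [luŋɛzu] the final segment of 'skin' alternates: [d] ~ [z].
But 'bone' keeps [z] in both environments ([ʒaŋɔz], [ʒaŋɔzu]), so there is no rule changing /z/ to [d] in isolation.
So /d/ is underlying, and a rule of intervocalic spirantization — voiced stops become fricatives between vowels — gives [z].
The one attested form of 'blood', [nuŋid], shows underlying /nuŋid/. Applying the same rule between vowels gives [nuŋizu].

[nuŋizu]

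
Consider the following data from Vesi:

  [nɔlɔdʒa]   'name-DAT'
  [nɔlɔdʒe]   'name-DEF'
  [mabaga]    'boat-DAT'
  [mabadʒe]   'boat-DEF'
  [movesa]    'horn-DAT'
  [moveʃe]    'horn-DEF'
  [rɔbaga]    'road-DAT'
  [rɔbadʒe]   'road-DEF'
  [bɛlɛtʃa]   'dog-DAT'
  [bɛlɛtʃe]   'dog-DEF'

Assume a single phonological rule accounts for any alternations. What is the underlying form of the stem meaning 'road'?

The root 'road' surfaces as [rɔbaga] and [rɔbadʒe], with a stem-final [g] ~ [dʒ] alternation.
The stem 'name' ([nɔlɔdʒa], [nɔlɔdʒe]) shows [dʒ] unchanged in both environments, so [dʒ] cannot be basic with [g] derived before the DAT suffix.
So /g/ is underlying, and a rule of palatalization before a front vowel — /g/ and /s/ become palato-alveolar [dʒ] and [ʃ] before a front vowel — gives [dʒ].
So 'road' = /rɔbag/.

/rɔbag/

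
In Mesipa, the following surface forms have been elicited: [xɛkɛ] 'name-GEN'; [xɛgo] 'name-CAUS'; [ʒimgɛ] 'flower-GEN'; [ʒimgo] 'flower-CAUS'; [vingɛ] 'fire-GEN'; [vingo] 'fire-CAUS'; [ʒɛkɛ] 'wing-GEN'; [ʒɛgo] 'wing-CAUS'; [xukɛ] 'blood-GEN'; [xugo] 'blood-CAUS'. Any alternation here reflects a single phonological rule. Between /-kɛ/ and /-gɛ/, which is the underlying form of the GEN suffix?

/-kɛ/

The GEN morpheme has two allomorphs, [-gɛ] and [-kɛ].
By contrast the CAUS suffix keeps its initial [g] throughout — that segment must be underlying.
The GEN suffix is therefore /-kɛ/ underlyingly, with post-nasal voicing: voiceless stops become voiced after a nasal.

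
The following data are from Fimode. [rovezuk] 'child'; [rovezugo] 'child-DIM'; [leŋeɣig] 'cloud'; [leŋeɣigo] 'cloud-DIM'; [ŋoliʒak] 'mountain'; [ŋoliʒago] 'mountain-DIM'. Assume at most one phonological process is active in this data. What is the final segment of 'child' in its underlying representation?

/k/

The root 'child' surfaces as [rovezuk] and [rovezugo], with a stem-final [k] ~ [g] alternation.
The stem 'cloud' ([leŋeɣig], [leŋeɣigo]) shows [g] unchanged in both environments, so [g] cannot be basic with [k] derived in isolation.
The underlying segment must be /k/; voiceless stops become voiced between vowels, yielding [g] there.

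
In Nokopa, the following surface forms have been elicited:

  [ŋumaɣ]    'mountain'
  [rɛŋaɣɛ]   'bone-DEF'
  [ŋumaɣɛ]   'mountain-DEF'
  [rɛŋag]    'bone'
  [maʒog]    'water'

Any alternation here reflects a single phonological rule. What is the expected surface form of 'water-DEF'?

In [rɛŋaɣɛ] and [rɛŋag] the final segment of 'bone' alternates: [ɣ] ~ [g].
Compare 'mountain', with invariant [ɣ] in [ŋumaɣɛ] and [ŋumaɣ]: an analysis with underlying /ɣ/ and a rule producing [g] in isolation would wrongly predict alternation here too.
The alternation reflects intervocalic spirantization: voiced stops become fricatives between vowels. /g/ is underlying.
The one attested form of 'water', [maʒog], shows underlying /maʒog/. Applying the same rule between vowels gives [maʒoɣɛ].

[maʒoɣɛ]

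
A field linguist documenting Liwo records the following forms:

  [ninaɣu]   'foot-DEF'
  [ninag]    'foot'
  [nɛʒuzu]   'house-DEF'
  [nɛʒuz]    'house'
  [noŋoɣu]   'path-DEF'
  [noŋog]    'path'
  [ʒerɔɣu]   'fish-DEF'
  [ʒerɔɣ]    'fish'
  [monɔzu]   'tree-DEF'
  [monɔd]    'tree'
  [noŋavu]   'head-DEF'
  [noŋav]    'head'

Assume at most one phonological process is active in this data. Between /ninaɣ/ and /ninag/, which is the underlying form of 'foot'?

/ninag/

The root 'foot' surfaces as [ninaɣu] and [ninag], with a stem-final [ɣ] ~ [g] alternation.
The stem 'fish' ([ʒerɔɣu], [ʒerɔɣ]) shows [ɣ] unchanged in both environments, so [ɣ] cannot be basic with [g] derived in isolation.
So /g/ is underlying, and a rule of intervocalic spirantization — voiced stops become fricatives between vowels — gives [ɣ].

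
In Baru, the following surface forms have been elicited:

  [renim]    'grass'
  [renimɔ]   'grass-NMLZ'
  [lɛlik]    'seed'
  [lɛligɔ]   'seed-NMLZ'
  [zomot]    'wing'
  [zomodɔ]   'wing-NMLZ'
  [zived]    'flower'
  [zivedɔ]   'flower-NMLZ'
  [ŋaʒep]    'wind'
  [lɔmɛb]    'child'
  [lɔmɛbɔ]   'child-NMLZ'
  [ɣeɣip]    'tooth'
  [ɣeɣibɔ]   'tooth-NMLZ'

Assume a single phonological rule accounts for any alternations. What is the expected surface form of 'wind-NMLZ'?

The stem for 'tooth' ends in [p] in [ɣeɣip] but [b] in [ɣeɣibɔ].
Compare 'child', with invariant [b] in [lɔmɛb] and [lɔmɛbɔ]: an analysis with underlying /b/ and a rule producing [p] in isolation would wrongly predict alternation here too.
Therefore /p/ is basic and [b] is derived by intervocalic voicing (voiceless stops become voiced between vowels).
From [ŋaʒep] the stem 'wind' is /ŋaʒep/; between vowels this yields [ŋaʒebɔ].

[ŋaʒebɔ]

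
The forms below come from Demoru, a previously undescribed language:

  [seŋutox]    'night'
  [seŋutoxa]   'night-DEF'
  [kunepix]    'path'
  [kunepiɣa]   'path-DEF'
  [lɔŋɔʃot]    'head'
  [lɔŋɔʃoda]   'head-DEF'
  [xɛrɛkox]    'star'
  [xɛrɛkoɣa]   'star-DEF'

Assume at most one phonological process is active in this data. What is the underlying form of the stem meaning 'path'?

In [kunepix] and [kunepiɣa] the final segment of 'path' alternates: [x] ~ [ɣ].
The stem 'night' ([seŋutox], [seŋutoxa]) shows [x] unchanged in both environments, so [x] cannot be basic with [ɣ] derived before the DEF suffix.
The underlying segment must be /ɣ/; voiced obstruents become voiceless word-finally, yielding [x] there.
Hence 'path' is /kunepiɣ/ underlyingly.

/kunepiɣ/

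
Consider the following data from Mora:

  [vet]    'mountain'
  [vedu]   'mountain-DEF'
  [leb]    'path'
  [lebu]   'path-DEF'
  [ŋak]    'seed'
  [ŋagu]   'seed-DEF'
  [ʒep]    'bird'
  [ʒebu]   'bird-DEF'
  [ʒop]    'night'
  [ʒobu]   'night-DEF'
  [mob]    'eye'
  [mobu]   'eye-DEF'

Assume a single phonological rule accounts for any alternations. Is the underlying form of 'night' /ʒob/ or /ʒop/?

/ʒop/

'night' shows [p] ~ [b] at the end of the stem ([ʒop] vs [ʒobu]).
Compare 'path', with invariant [b] in [leb] and [lebu]: an analysis with underlying /b/ and a rule producing [p] in isolation would wrongly predict alternation here too.
The alternation reflects intervocalic voicing: voiceless stops become voiced between vowels. /p/ is underlying.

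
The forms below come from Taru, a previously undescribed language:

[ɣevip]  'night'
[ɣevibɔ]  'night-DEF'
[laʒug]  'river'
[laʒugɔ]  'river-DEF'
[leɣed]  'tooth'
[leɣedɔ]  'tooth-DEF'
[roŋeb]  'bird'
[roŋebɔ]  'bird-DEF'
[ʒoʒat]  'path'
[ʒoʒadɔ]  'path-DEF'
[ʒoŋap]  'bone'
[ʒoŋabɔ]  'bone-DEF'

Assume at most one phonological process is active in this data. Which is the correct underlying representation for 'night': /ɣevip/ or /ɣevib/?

'night' shows [p] ~ [b] at the end of the stem ([ɣevip] vs [ɣevibɔ]).
If /b/ were underlying and a rule turned it into [p] in isolation, 'bird' would also alternate; but it has [b] in both [roŋeb] and [roŋebɔ].
The alternation reflects intervocalic voicing: voiceless stops become voiced between vowels. /p/ is underlying.

/ɣevip/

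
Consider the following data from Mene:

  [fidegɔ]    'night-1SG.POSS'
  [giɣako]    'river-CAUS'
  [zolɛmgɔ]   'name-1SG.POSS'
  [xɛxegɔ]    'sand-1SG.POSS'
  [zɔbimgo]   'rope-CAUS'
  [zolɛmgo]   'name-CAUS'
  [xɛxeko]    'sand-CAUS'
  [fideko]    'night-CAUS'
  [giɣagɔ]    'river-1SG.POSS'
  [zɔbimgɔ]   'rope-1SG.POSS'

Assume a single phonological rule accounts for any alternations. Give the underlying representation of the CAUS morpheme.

/-ko/

The CAUS morpheme has two allomorphs, [-go] and [-ko].
The 1SG.POSS suffix, which begins with [g], is invariant after every stem; so [g] is not altered by any rule here.
So the underlying form is /-ko/, and voiceless stops become voiced after a nasal.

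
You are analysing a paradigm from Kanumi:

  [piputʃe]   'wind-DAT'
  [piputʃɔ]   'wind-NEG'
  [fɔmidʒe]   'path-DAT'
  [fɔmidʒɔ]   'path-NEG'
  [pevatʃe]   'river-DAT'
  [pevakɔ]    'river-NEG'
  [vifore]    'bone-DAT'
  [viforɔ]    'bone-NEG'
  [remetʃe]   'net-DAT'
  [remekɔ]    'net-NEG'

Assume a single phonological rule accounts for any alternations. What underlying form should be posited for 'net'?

/remek/

The stem for 'net' ends in [tʃ] in [remetʃe] but [k] in [remekɔ].
Compare 'wind', with invariant [tʃ] in [piputʃe] and [piputʃɔ]: an analysis with underlying /tʃ/ and a rule producing [k] before the NEG suffix would wrongly predict alternation here too.
So /k/ is underlying, and a rule of palatalization before a front vowel — /k/ becomes palato-alveolar [tʃ] before a front vowel — gives [tʃ].
The underlying form of 'net' is therefore /remek/.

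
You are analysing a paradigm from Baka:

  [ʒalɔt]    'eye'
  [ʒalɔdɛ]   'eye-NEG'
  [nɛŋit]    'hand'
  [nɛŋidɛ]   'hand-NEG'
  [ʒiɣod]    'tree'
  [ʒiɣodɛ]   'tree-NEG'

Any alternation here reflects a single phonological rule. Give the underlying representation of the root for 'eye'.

In [ʒalɔt] and [ʒalɔdɛ] the final segment of 'eye' alternates: [t] ~ [d].
Compare 'tree', with invariant [d] in [ʒiɣod] and [ʒiɣodɛ]: an analysis with underlying /d/ and a rule producing [t] in isolation would wrongly predict alternation here too.
So /t/ is underlying, and a rule of intervocalic voicing — voiceless stops become voiced between vowels — gives [d].

/ʒalɔt/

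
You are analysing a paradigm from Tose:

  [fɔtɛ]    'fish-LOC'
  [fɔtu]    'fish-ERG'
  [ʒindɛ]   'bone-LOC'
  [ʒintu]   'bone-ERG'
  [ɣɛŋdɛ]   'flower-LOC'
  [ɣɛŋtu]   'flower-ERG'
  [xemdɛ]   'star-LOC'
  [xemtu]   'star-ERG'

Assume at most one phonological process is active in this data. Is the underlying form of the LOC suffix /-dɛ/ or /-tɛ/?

/-dɛ/

The LOC morpheme has two allomorphs, [-dɛ] and [-tɛ].
The ERG suffix, which begins with [t], is invariant after every stem; so [t] is not altered by any rule here.
The LOC suffix is therefore /-dɛ/ underlyingly, with post-vocalic devoicing: voiced stops become voiceless after a vowel.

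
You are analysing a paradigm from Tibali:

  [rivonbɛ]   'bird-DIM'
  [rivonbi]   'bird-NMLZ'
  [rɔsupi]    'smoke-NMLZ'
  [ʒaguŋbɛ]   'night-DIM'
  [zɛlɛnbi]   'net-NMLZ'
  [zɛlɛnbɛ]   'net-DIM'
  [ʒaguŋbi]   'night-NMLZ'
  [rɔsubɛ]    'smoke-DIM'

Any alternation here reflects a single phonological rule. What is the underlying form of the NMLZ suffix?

/-pi/

The NMLZ morpheme has two allomorphs, [-bi] and [-pi].
The DIM suffix, which begins with [b], is invariant after every stem; so [b] is not altered by any rule here.
So the underlying form is /-pi/, and voiceless stops become voiced after a nasal.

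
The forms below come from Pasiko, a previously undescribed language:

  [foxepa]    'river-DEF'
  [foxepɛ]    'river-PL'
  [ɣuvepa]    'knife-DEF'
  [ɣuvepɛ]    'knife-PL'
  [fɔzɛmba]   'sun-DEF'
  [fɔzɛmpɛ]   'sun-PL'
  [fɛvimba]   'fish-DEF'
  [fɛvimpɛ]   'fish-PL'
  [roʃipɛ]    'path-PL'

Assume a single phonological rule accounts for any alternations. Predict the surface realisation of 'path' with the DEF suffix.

[roʃipa]

The DEF suffix surfaces as [-ba] and [-pa], depending on the final segment of the stem.
The PL suffix, which begins with [p], is invariant after every stem; so [p] is not altered by any rule here.
So the underlying form is /-ba/, and voiced stops become voiceless after a vowel.
After 'path', which ends in a vowel, the suffix surfaces as [-pa], giving [roʃipa].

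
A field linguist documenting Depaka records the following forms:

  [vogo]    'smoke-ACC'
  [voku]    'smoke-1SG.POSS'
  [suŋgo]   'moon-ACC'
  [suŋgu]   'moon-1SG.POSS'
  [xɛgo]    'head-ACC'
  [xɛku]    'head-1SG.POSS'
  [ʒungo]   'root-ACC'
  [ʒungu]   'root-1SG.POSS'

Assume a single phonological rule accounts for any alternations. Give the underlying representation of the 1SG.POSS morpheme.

The 1SG.POSS morpheme has two allomorphs, [-gu] and [-ku].
By contrast the ACC suffix keeps its initial [g] throughout — that segment must be underlying.
So the underlying form is /-ku/, and voiceless stops become voiced after a nasal.

/-ku/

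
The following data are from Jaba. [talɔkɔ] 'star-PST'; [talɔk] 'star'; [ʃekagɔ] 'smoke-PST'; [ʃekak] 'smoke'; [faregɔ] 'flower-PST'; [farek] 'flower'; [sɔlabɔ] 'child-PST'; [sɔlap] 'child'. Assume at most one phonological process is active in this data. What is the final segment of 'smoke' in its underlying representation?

The stem for 'smoke' ends in [g] in [ʃekagɔ] but [k] in [ʃekak].
The stem 'star' ([talɔkɔ], [talɔk]) shows [k] unchanged in both environments, so [k] cannot be basic with [g] derived before the PST suffix.
The alternation reflects word-final obstruent devoicing: voiced obstruents become voiceless word-finally. /g/ is underlying.

/g/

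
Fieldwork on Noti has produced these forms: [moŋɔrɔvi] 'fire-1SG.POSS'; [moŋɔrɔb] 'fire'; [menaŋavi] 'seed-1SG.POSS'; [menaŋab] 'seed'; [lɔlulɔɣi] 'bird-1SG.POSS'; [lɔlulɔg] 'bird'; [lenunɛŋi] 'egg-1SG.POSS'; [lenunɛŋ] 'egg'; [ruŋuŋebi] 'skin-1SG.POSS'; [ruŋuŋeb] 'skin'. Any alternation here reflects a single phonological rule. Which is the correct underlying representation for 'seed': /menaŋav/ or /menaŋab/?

'seed' shows [v] ~ [b] at the end of the stem ([menaŋavi] vs [menaŋab]).
But 'skin' keeps [b] in both environments ([ruŋuŋebi], [ruŋuŋeb]), so there is no rule changing /b/ to [v] before the 1SG.POSS suffix.
Therefore /v/ is basic and [b] is derived by word-final hardening (voiced fricatives become stops word-finally).

/menaŋav/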